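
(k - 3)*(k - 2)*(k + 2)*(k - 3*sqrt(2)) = k^4 - 3*sqrt(2)*k^3 - 3*k^3 - 4*k^2 + 9*sqrt(2)*k^2 + 12*k + 12*sqrt(2)*k - 36*sqrt(2)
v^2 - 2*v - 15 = (v - 5)*(v + 3)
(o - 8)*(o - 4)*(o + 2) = o^3 - 10*o^2 + 8*o + 64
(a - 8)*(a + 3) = a^2 - 5*a - 24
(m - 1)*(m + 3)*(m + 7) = m^3 + 9*m^2 + 11*m - 21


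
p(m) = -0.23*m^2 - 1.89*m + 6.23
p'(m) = -0.46*m - 1.89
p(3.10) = -1.84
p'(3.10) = -3.32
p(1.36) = 3.23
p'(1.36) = -2.52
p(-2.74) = 9.68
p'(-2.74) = -0.63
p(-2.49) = 9.51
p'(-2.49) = -0.74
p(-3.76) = 10.08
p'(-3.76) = -0.16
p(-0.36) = 6.88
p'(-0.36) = -1.72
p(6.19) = -14.28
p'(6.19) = -4.74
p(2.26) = 0.78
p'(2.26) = -2.93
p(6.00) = -13.39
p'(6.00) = -4.65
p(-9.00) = 4.61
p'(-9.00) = 2.25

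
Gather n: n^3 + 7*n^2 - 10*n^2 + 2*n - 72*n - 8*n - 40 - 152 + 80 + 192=n^3 - 3*n^2 - 78*n + 80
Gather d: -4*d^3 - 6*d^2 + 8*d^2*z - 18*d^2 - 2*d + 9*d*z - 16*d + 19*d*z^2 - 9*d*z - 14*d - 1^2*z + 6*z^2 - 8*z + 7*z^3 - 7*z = -4*d^3 + d^2*(8*z - 24) + d*(19*z^2 - 32) + 7*z^3 + 6*z^2 - 16*z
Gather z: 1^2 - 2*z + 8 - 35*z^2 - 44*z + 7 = -35*z^2 - 46*z + 16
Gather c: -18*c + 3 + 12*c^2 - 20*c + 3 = 12*c^2 - 38*c + 6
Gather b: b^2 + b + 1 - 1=b^2 + b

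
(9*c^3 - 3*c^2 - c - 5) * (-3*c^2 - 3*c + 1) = -27*c^5 - 18*c^4 + 21*c^3 + 15*c^2 + 14*c - 5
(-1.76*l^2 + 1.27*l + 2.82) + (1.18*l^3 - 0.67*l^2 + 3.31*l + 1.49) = 1.18*l^3 - 2.43*l^2 + 4.58*l + 4.31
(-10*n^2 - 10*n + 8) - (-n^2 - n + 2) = -9*n^2 - 9*n + 6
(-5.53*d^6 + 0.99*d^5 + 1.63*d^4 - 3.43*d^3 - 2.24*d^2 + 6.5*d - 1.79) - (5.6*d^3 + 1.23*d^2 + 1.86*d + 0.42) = -5.53*d^6 + 0.99*d^5 + 1.63*d^4 - 9.03*d^3 - 3.47*d^2 + 4.64*d - 2.21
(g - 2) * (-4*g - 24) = -4*g^2 - 16*g + 48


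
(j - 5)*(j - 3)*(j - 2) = j^3 - 10*j^2 + 31*j - 30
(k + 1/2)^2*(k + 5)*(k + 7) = k^4 + 13*k^3 + 189*k^2/4 + 38*k + 35/4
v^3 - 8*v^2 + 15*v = v*(v - 5)*(v - 3)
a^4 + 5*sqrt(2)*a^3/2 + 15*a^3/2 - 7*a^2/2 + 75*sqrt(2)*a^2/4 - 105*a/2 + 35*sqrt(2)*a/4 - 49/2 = (a + 1/2)*(a + 7)*(a - sqrt(2))*(a + 7*sqrt(2)/2)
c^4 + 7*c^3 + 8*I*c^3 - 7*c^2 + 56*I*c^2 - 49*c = c*(c + 7)*(c + I)*(c + 7*I)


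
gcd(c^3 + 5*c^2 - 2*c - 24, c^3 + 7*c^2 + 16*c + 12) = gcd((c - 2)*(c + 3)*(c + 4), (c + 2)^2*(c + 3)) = c + 3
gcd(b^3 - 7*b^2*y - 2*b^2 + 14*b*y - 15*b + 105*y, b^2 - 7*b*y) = -b + 7*y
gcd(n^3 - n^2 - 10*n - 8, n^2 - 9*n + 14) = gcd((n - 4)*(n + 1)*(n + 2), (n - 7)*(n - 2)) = 1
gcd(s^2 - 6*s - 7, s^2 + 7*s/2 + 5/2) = s + 1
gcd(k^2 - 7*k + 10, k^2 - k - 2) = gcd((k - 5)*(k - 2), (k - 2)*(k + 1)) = k - 2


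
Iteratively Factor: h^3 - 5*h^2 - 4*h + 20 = (h - 5)*(h^2 - 4) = (h - 5)*(h + 2)*(h - 2)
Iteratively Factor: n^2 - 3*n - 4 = (n + 1)*(n - 4)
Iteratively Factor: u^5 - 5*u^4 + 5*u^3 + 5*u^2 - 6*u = (u + 1)*(u^4 - 6*u^3 + 11*u^2 - 6*u) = (u - 2)*(u + 1)*(u^3 - 4*u^2 + 3*u) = u*(u - 2)*(u + 1)*(u^2 - 4*u + 3) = u*(u - 2)*(u - 1)*(u + 1)*(u - 3)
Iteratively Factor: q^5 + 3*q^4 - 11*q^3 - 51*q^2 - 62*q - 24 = (q + 3)*(q^4 - 11*q^2 - 18*q - 8) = (q - 4)*(q + 3)*(q^3 + 4*q^2 + 5*q + 2) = (q - 4)*(q + 1)*(q + 3)*(q^2 + 3*q + 2) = (q - 4)*(q + 1)^2*(q + 3)*(q + 2)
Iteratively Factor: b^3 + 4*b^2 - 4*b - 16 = (b - 2)*(b^2 + 6*b + 8) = (b - 2)*(b + 2)*(b + 4)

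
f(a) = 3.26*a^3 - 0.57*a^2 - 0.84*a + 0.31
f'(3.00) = 83.76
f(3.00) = 80.68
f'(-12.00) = 1421.16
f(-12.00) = -5704.97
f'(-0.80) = 6.33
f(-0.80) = -1.05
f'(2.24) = 45.68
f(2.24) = 32.21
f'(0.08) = -0.87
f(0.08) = 0.24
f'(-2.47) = 61.64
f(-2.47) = -50.22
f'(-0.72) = 5.05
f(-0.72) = -0.60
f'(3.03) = 85.50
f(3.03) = 83.22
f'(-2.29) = 53.06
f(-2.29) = -39.90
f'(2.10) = 39.90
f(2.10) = 26.22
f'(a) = 9.78*a^2 - 1.14*a - 0.84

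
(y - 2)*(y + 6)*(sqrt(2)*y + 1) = sqrt(2)*y^3 + y^2 + 4*sqrt(2)*y^2 - 12*sqrt(2)*y + 4*y - 12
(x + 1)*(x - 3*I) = x^2 + x - 3*I*x - 3*I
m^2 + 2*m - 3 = (m - 1)*(m + 3)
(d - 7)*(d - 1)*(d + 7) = d^3 - d^2 - 49*d + 49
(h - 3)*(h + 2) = h^2 - h - 6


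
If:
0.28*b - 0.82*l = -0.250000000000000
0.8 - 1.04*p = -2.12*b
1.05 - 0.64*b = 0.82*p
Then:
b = 0.18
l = 0.37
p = 1.14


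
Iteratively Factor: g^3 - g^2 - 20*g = (g + 4)*(g^2 - 5*g) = g*(g + 4)*(g - 5)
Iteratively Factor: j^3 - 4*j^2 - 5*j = (j + 1)*(j^2 - 5*j) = j*(j + 1)*(j - 5)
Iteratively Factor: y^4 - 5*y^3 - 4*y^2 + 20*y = (y - 5)*(y^3 - 4*y) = (y - 5)*(y + 2)*(y^2 - 2*y) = y*(y - 5)*(y + 2)*(y - 2)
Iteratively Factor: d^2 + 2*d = (d + 2)*(d)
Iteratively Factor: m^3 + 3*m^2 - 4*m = (m)*(m^2 + 3*m - 4) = m*(m - 1)*(m + 4)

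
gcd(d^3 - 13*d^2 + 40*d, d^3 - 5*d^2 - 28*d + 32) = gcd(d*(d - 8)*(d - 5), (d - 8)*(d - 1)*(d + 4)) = d - 8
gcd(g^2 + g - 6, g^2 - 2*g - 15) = g + 3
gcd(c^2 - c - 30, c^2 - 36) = c - 6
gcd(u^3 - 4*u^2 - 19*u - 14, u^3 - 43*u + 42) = 1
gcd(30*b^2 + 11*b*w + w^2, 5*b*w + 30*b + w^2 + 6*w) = 5*b + w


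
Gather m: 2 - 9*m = 2 - 9*m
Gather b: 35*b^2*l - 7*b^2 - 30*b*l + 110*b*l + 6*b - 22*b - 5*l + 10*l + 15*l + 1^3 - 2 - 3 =b^2*(35*l - 7) + b*(80*l - 16) + 20*l - 4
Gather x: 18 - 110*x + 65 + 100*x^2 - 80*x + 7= 100*x^2 - 190*x + 90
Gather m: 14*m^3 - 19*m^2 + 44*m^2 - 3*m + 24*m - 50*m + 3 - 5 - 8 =14*m^3 + 25*m^2 - 29*m - 10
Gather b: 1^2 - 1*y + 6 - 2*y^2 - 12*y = -2*y^2 - 13*y + 7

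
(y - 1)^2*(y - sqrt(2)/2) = y^3 - 2*y^2 - sqrt(2)*y^2/2 + y + sqrt(2)*y - sqrt(2)/2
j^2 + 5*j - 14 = (j - 2)*(j + 7)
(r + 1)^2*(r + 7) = r^3 + 9*r^2 + 15*r + 7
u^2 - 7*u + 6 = (u - 6)*(u - 1)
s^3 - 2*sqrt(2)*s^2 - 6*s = s*(s - 3*sqrt(2))*(s + sqrt(2))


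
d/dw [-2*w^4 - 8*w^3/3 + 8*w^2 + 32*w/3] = -8*w^3 - 8*w^2 + 16*w + 32/3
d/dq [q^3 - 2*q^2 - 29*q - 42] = 3*q^2 - 4*q - 29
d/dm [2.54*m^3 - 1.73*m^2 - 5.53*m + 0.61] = 7.62*m^2 - 3.46*m - 5.53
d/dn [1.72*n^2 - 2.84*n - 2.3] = 3.44*n - 2.84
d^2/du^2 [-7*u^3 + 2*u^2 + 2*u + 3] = 4 - 42*u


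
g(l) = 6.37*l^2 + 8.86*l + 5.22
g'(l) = 12.74*l + 8.86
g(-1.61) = 7.47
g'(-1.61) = -11.65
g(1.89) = 44.72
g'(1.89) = 32.94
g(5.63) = 257.01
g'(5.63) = 80.59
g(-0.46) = 2.49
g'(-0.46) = 3.00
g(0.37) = 9.37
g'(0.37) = 13.57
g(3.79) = 130.30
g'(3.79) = 57.14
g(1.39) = 29.84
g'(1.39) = 26.57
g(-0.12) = 4.25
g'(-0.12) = 7.33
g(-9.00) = 441.45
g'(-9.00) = -105.80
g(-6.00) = 181.38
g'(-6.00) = -67.58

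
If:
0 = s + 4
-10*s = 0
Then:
No Solution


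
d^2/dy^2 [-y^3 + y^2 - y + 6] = 2 - 6*y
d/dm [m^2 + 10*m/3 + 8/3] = 2*m + 10/3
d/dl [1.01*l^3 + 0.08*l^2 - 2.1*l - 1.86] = 3.03*l^2 + 0.16*l - 2.1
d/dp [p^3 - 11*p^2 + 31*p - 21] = 3*p^2 - 22*p + 31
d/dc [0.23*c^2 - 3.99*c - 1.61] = 0.46*c - 3.99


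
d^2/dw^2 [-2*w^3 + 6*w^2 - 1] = 12 - 12*w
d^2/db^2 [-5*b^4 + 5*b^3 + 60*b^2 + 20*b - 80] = -60*b^2 + 30*b + 120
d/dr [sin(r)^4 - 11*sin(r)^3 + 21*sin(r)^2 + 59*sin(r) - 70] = (4*sin(r)^3 - 33*sin(r)^2 + 42*sin(r) + 59)*cos(r)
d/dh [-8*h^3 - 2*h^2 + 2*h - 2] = -24*h^2 - 4*h + 2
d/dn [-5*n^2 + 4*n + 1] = 4 - 10*n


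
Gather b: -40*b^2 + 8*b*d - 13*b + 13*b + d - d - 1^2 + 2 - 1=-40*b^2 + 8*b*d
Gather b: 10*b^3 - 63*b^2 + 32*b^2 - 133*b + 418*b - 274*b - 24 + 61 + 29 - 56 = 10*b^3 - 31*b^2 + 11*b + 10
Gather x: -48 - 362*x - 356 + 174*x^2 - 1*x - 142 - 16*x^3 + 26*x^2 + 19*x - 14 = -16*x^3 + 200*x^2 - 344*x - 560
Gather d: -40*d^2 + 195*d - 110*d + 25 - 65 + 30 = -40*d^2 + 85*d - 10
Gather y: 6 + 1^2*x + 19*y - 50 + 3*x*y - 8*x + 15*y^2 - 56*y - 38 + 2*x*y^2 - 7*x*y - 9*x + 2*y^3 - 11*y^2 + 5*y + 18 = -16*x + 2*y^3 + y^2*(2*x + 4) + y*(-4*x - 32) - 64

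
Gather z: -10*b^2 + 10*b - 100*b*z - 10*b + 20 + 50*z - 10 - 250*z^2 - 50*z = -10*b^2 - 100*b*z - 250*z^2 + 10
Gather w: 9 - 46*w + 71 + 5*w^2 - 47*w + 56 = 5*w^2 - 93*w + 136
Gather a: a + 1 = a + 1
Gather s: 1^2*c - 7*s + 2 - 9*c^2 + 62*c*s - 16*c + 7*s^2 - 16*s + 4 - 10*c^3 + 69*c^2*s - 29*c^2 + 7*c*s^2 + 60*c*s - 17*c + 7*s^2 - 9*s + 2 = -10*c^3 - 38*c^2 - 32*c + s^2*(7*c + 14) + s*(69*c^2 + 122*c - 32) + 8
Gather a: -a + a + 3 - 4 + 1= 0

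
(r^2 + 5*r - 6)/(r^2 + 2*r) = (r^2 + 5*r - 6)/(r*(r + 2))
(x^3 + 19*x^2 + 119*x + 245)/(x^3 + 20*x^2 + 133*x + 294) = (x + 5)/(x + 6)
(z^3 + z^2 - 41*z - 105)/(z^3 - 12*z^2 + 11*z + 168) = (z + 5)/(z - 8)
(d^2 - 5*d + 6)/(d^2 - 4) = (d - 3)/(d + 2)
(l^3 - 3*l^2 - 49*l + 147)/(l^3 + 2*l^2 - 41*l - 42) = (l^2 - 10*l + 21)/(l^2 - 5*l - 6)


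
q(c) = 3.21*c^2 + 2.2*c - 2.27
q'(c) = 6.42*c + 2.2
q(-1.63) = 2.67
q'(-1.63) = -8.26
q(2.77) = 28.45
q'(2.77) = 19.98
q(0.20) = -1.70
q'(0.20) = 3.48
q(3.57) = 46.50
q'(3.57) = 25.12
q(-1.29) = 0.23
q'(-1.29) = -6.08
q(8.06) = 224.00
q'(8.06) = 53.95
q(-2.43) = 11.34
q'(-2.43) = -13.40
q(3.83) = 53.24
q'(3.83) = 26.79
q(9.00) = 277.54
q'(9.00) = 59.98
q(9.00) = 277.54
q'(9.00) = 59.98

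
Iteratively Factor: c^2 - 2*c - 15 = (c + 3)*(c - 5)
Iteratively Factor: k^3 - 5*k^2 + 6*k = (k - 3)*(k^2 - 2*k) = (k - 3)*(k - 2)*(k)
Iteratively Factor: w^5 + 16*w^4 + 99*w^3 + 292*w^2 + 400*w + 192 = (w + 1)*(w^4 + 15*w^3 + 84*w^2 + 208*w + 192) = (w + 1)*(w + 3)*(w^3 + 12*w^2 + 48*w + 64) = (w + 1)*(w + 3)*(w + 4)*(w^2 + 8*w + 16) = (w + 1)*(w + 3)*(w + 4)^2*(w + 4)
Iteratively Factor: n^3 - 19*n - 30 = (n + 3)*(n^2 - 3*n - 10) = (n + 2)*(n + 3)*(n - 5)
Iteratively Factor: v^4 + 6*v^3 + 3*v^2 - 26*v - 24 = (v + 1)*(v^3 + 5*v^2 - 2*v - 24) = (v - 2)*(v + 1)*(v^2 + 7*v + 12) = (v - 2)*(v + 1)*(v + 4)*(v + 3)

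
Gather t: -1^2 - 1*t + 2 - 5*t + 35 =36 - 6*t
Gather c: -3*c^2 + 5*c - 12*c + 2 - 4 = -3*c^2 - 7*c - 2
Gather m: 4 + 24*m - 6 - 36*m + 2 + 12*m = 0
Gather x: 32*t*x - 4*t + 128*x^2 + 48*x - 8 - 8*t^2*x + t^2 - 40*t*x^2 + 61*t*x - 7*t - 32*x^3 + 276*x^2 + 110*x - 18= t^2 - 11*t - 32*x^3 + x^2*(404 - 40*t) + x*(-8*t^2 + 93*t + 158) - 26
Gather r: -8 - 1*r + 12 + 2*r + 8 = r + 12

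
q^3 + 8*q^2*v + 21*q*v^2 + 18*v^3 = (q + 2*v)*(q + 3*v)^2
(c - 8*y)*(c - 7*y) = c^2 - 15*c*y + 56*y^2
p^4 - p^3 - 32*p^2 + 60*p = p*(p - 5)*(p - 2)*(p + 6)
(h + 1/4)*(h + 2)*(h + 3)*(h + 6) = h^4 + 45*h^3/4 + 155*h^2/4 + 45*h + 9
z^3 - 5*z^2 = z^2*(z - 5)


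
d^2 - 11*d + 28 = (d - 7)*(d - 4)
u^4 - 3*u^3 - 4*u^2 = u^2*(u - 4)*(u + 1)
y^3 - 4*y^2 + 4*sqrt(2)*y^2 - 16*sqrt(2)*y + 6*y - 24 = (y - 4)*(y + sqrt(2))*(y + 3*sqrt(2))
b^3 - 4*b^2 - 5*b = b*(b - 5)*(b + 1)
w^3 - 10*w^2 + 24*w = w*(w - 6)*(w - 4)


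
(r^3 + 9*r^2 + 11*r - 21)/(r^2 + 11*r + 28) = (r^2 + 2*r - 3)/(r + 4)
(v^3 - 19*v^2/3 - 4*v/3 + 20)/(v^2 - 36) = (3*v^2 - v - 10)/(3*(v + 6))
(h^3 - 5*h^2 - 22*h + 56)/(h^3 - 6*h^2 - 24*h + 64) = (h - 7)/(h - 8)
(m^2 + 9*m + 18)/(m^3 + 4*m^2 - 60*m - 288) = (m + 3)/(m^2 - 2*m - 48)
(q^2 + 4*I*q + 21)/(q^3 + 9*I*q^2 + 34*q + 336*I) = (q - 3*I)/(q^2 + 2*I*q + 48)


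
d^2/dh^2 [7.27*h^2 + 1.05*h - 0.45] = 14.5400000000000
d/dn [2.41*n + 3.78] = 2.41000000000000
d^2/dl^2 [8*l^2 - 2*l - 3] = 16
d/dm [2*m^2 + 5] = 4*m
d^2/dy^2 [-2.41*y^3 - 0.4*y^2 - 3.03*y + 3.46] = -14.46*y - 0.8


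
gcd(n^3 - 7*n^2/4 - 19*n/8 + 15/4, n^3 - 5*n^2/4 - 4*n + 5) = n^2 - 13*n/4 + 5/2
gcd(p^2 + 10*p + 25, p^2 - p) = 1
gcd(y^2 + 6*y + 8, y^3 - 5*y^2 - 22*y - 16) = y + 2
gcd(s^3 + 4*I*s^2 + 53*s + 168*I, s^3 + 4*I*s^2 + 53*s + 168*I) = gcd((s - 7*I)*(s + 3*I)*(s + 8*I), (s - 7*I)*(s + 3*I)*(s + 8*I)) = s^3 + 4*I*s^2 + 53*s + 168*I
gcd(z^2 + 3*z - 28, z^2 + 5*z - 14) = z + 7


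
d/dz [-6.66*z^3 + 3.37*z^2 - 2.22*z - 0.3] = -19.98*z^2 + 6.74*z - 2.22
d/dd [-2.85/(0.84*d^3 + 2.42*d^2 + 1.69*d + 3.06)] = (7.182*d^2 + 13.794*d + 4.8165)/(0.84*d^3 + 2.42*d^2 + 1.69*d + 3.06)^2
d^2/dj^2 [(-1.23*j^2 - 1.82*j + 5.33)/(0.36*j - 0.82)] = -1.347096/(0.046656*j^3 - 0.318816*j^2 + 0.726192*j - 0.551368)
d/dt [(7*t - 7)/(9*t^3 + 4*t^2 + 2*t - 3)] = 7*(-18*t^3 + 23*t^2 + 8*t - 1)/(81*t^6 + 72*t^5 + 52*t^4 - 38*t^3 - 20*t^2 - 12*t + 9)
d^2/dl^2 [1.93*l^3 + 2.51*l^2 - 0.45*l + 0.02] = 11.58*l + 5.02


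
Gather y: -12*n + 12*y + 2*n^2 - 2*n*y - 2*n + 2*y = 2*n^2 - 14*n + y*(14 - 2*n)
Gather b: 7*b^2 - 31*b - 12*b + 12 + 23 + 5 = 7*b^2 - 43*b + 40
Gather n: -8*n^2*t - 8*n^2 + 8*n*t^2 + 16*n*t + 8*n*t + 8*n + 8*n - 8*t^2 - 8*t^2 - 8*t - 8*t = n^2*(-8*t - 8) + n*(8*t^2 + 24*t + 16) - 16*t^2 - 16*t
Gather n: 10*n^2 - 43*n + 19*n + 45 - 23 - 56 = 10*n^2 - 24*n - 34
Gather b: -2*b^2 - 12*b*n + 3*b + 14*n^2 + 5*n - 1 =-2*b^2 + b*(3 - 12*n) + 14*n^2 + 5*n - 1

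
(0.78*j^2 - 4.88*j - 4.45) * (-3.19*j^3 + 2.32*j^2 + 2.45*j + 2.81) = -2.4882*j^5 + 17.3768*j^4 + 4.7849*j^3 - 20.0882*j^2 - 24.6153*j - 12.5045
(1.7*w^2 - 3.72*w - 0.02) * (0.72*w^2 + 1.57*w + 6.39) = 1.224*w^4 - 0.00939999999999985*w^3 + 5.0082*w^2 - 23.8022*w - 0.1278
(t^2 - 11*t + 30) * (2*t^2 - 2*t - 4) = 2*t^4 - 24*t^3 + 78*t^2 - 16*t - 120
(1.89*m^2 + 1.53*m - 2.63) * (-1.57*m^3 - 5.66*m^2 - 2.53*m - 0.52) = -2.9673*m^5 - 13.0995*m^4 - 9.3124*m^3 + 10.0321*m^2 + 5.8583*m + 1.3676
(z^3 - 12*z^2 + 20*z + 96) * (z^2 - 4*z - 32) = z^5 - 16*z^4 + 36*z^3 + 400*z^2 - 1024*z - 3072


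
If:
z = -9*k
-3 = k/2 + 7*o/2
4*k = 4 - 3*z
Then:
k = -4/23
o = -134/161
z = 36/23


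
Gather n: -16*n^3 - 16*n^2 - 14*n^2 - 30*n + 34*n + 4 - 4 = -16*n^3 - 30*n^2 + 4*n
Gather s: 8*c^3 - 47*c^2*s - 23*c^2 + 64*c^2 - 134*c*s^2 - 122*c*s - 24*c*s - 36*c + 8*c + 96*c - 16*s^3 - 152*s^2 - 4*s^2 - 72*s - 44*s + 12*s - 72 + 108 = 8*c^3 + 41*c^2 + 68*c - 16*s^3 + s^2*(-134*c - 156) + s*(-47*c^2 - 146*c - 104) + 36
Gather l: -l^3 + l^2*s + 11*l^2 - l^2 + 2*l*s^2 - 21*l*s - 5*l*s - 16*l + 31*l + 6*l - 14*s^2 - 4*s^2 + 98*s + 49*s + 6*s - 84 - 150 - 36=-l^3 + l^2*(s + 10) + l*(2*s^2 - 26*s + 21) - 18*s^2 + 153*s - 270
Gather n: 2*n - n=n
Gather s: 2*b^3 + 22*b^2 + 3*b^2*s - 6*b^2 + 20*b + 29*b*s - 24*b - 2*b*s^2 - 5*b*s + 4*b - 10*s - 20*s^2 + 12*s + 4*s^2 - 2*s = 2*b^3 + 16*b^2 + s^2*(-2*b - 16) + s*(3*b^2 + 24*b)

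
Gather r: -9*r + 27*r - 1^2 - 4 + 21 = 18*r + 16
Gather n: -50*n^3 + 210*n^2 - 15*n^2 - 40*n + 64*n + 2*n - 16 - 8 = -50*n^3 + 195*n^2 + 26*n - 24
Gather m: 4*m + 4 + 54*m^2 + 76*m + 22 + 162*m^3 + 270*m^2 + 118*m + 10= 162*m^3 + 324*m^2 + 198*m + 36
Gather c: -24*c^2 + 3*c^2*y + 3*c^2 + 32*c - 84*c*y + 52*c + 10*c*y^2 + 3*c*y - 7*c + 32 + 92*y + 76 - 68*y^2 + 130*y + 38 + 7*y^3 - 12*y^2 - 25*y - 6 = c^2*(3*y - 21) + c*(10*y^2 - 81*y + 77) + 7*y^3 - 80*y^2 + 197*y + 140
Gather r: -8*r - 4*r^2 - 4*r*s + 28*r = -4*r^2 + r*(20 - 4*s)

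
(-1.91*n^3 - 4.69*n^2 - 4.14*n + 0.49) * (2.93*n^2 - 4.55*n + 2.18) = -5.5963*n^5 - 5.0512*n^4 + 5.0455*n^3 + 10.0485*n^2 - 11.2547*n + 1.0682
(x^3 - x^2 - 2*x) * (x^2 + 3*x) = x^5 + 2*x^4 - 5*x^3 - 6*x^2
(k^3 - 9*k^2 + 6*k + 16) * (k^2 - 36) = k^5 - 9*k^4 - 30*k^3 + 340*k^2 - 216*k - 576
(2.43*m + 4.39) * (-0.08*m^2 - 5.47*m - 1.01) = -0.1944*m^3 - 13.6433*m^2 - 26.4676*m - 4.4339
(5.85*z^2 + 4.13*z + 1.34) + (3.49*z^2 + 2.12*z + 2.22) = 9.34*z^2 + 6.25*z + 3.56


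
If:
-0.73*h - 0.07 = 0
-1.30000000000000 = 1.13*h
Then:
No Solution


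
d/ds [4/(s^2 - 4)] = -8*s/(s^2 - 4)^2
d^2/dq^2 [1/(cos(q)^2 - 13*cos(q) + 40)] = (-4*sin(q)^4 + 11*sin(q)^2 - 2275*cos(q)/4 + 39*cos(3*q)/4 + 251)/((cos(q) - 8)^3*(cos(q) - 5)^3)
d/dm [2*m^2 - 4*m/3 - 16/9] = 4*m - 4/3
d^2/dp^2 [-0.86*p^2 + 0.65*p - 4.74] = -1.72000000000000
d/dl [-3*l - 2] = -3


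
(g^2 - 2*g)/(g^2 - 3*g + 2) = g/(g - 1)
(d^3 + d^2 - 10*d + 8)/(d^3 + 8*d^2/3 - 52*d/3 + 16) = 3*(d^2 + 3*d - 4)/(3*d^2 + 14*d - 24)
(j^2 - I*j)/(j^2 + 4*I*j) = (j - I)/(j + 4*I)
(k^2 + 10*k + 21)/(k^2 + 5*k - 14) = (k + 3)/(k - 2)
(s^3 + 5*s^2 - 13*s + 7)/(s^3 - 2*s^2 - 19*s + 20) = (s^2 + 6*s - 7)/(s^2 - s - 20)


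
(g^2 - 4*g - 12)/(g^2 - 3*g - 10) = (g - 6)/(g - 5)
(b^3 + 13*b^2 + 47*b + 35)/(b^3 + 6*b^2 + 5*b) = (b + 7)/b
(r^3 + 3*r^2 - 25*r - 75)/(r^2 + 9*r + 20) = (r^2 - 2*r - 15)/(r + 4)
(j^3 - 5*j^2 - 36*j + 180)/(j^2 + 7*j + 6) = (j^2 - 11*j + 30)/(j + 1)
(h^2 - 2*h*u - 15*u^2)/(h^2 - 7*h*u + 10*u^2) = (-h - 3*u)/(-h + 2*u)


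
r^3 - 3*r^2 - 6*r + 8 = (r - 4)*(r - 1)*(r + 2)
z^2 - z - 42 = (z - 7)*(z + 6)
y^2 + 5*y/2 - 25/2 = (y - 5/2)*(y + 5)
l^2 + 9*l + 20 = (l + 4)*(l + 5)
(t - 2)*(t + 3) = t^2 + t - 6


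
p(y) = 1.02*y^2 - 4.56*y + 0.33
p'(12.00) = 19.92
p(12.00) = 92.49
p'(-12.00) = -29.04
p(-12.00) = 201.93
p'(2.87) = 1.29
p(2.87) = -4.36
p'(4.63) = 4.89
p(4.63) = 1.08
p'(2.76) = 1.07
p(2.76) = -4.49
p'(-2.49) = -9.64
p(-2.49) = 18.01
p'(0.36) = -3.83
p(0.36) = -1.18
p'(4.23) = 4.07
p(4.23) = -0.71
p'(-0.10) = -4.76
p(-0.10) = 0.80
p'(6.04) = 7.76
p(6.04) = 10.00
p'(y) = 2.04*y - 4.56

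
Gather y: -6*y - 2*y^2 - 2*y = -2*y^2 - 8*y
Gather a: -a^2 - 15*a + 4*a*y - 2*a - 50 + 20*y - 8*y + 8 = -a^2 + a*(4*y - 17) + 12*y - 42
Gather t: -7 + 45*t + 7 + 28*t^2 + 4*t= 28*t^2 + 49*t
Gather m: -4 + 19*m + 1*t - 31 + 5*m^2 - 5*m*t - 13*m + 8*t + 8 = 5*m^2 + m*(6 - 5*t) + 9*t - 27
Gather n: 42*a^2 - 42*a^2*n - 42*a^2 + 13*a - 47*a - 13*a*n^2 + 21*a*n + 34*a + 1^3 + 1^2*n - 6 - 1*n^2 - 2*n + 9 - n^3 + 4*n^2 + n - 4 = -n^3 + n^2*(3 - 13*a) + n*(-42*a^2 + 21*a)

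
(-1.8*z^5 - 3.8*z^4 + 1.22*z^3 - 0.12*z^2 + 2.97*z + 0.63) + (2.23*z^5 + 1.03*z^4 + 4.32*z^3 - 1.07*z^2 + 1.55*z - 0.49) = 0.43*z^5 - 2.77*z^4 + 5.54*z^3 - 1.19*z^2 + 4.52*z + 0.14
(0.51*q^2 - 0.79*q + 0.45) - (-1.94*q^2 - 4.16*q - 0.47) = 2.45*q^2 + 3.37*q + 0.92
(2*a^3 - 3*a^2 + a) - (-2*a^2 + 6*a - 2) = 2*a^3 - a^2 - 5*a + 2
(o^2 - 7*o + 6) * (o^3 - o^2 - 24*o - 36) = o^5 - 8*o^4 - 11*o^3 + 126*o^2 + 108*o - 216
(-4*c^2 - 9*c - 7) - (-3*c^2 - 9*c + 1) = -c^2 - 8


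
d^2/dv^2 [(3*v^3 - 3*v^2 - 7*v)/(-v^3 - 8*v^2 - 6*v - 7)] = 2*(27*v^6 + 75*v^5 + 240*v^4 + 175*v^3 - 1176*v^2 - 1617*v - 147)/(v^9 + 24*v^8 + 210*v^7 + 821*v^6 + 1596*v^5 + 2460*v^4 + 2379*v^3 + 1932*v^2 + 882*v + 343)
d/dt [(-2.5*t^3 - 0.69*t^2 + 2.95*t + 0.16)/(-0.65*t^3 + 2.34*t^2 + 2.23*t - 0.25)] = (-6.2985*t^4 - 7.315*t^3 - 6.2547*t^2 - 0.4038*t - 1.0943)/(0.4225*t^6 - 3.042*t^5 + 2.5766*t^4 + 10.7614*t^3 + 3.8029*t^2 - 1.115*t + 0.0625)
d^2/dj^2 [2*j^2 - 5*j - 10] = 4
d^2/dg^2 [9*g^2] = 18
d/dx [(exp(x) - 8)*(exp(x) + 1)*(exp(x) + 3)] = (3*exp(2*x) - 8*exp(x) - 29)*exp(x)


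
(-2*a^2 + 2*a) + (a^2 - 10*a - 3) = -a^2 - 8*a - 3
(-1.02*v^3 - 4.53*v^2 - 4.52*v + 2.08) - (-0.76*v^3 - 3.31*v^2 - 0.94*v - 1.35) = -0.26*v^3 - 1.22*v^2 - 3.58*v + 3.43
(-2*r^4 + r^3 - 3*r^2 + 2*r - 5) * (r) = -2*r^5 + r^4 - 3*r^3 + 2*r^2 - 5*r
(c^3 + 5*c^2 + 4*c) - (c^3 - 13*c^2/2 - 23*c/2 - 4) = 23*c^2/2 + 31*c/2 + 4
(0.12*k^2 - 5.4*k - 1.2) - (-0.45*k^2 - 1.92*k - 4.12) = 0.57*k^2 - 3.48*k + 2.92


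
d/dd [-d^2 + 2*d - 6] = 2 - 2*d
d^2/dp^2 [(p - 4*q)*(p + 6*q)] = 2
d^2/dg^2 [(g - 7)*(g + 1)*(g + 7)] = 6*g + 2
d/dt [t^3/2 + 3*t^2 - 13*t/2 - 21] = 3*t^2/2 + 6*t - 13/2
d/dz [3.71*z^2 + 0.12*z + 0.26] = 7.42*z + 0.12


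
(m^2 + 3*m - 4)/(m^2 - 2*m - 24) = (m - 1)/(m - 6)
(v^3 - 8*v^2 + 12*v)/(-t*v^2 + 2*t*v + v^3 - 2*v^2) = (6 - v)/(t - v)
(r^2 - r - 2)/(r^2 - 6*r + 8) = (r + 1)/(r - 4)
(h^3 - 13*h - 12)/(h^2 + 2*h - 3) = (h^2 - 3*h - 4)/(h - 1)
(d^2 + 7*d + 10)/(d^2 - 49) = (d^2 + 7*d + 10)/(d^2 - 49)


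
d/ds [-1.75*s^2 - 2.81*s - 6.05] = -3.5*s - 2.81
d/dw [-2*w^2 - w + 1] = -4*w - 1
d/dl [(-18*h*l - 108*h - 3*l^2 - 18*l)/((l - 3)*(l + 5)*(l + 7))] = 3*(12*h*l^3 + 162*h*l^2 + 648*h*l + 594*h + l^4 + 12*l^3 + 55*l^2 + 210*l + 630)/(l^6 + 18*l^5 + 79*l^4 - 228*l^3 - 1889*l^2 + 210*l + 11025)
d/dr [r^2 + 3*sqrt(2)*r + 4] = 2*r + 3*sqrt(2)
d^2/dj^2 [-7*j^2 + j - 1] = -14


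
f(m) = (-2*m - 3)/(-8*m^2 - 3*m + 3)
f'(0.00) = -1.67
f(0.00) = -1.00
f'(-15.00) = 0.00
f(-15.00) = -0.02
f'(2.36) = -0.09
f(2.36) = 0.16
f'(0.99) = -1.28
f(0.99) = 0.64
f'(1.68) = -0.23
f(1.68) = 0.26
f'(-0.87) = 73.91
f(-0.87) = 2.83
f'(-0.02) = -1.50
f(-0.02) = -0.97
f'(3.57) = -0.03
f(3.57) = 0.09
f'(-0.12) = -0.90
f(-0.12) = -0.85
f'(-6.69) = -0.00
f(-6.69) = -0.03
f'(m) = (-2*m - 3)*(16*m + 3)/(-8*m^2 - 3*m + 3)^2 - 2/(-8*m^2 - 3*m + 3)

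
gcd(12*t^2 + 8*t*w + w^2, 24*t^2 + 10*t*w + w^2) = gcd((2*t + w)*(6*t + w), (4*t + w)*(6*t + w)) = 6*t + w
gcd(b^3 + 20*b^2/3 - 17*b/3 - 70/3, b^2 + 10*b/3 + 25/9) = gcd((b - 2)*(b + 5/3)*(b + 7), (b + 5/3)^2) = b + 5/3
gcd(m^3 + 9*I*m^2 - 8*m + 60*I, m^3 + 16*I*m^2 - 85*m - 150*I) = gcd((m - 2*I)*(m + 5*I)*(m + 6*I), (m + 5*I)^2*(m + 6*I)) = m^2 + 11*I*m - 30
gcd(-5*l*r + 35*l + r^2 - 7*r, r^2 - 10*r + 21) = r - 7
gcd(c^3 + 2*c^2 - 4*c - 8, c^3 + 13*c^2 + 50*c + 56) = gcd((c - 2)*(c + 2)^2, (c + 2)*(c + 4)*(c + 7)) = c + 2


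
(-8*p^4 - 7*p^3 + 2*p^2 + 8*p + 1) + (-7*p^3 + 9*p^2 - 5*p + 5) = -8*p^4 - 14*p^3 + 11*p^2 + 3*p + 6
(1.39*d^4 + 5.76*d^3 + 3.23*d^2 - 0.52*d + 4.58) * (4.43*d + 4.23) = 6.1577*d^5 + 31.3965*d^4 + 38.6737*d^3 + 11.3593*d^2 + 18.0898*d + 19.3734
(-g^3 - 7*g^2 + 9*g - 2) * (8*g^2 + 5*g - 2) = -8*g^5 - 61*g^4 + 39*g^3 + 43*g^2 - 28*g + 4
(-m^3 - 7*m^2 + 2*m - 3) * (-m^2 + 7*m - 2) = m^5 - 49*m^3 + 31*m^2 - 25*m + 6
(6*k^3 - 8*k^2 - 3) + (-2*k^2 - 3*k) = 6*k^3 - 10*k^2 - 3*k - 3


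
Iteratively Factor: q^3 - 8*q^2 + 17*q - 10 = (q - 1)*(q^2 - 7*q + 10) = (q - 2)*(q - 1)*(q - 5)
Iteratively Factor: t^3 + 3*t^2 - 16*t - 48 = (t + 3)*(t^2 - 16) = (t + 3)*(t + 4)*(t - 4)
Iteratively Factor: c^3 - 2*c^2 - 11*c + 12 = (c - 1)*(c^2 - c - 12) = (c - 4)*(c - 1)*(c + 3)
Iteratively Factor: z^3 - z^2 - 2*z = (z)*(z^2 - z - 2) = z*(z + 1)*(z - 2)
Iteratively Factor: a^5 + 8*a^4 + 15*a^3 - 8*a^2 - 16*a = (a + 1)*(a^4 + 7*a^3 + 8*a^2 - 16*a) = (a + 1)*(a + 4)*(a^3 + 3*a^2 - 4*a) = (a + 1)*(a + 4)^2*(a^2 - a) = (a - 1)*(a + 1)*(a + 4)^2*(a)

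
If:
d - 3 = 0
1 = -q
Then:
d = 3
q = -1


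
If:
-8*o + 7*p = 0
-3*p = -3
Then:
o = 7/8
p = 1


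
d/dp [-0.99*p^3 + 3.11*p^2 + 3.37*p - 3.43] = -2.97*p^2 + 6.22*p + 3.37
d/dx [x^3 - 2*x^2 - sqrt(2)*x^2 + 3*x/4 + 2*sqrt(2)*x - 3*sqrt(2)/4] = 3*x^2 - 4*x - 2*sqrt(2)*x + 3/4 + 2*sqrt(2)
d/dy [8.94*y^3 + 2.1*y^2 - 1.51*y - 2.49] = 26.82*y^2 + 4.2*y - 1.51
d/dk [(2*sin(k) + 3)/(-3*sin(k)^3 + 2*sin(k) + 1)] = (12*sin(k)^3 + 27*sin(k)^2 - 4)*cos(k)/(-3*sin(k)^3 + 2*sin(k) + 1)^2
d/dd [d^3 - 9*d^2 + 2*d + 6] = 3*d^2 - 18*d + 2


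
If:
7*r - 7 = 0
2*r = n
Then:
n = 2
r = 1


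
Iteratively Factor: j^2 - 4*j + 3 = (j - 1)*(j - 3)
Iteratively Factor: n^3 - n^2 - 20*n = (n - 5)*(n^2 + 4*n) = (n - 5)*(n + 4)*(n)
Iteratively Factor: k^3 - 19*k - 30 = (k + 3)*(k^2 - 3*k - 10) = (k - 5)*(k + 3)*(k + 2)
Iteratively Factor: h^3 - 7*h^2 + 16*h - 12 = (h - 3)*(h^2 - 4*h + 4) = (h - 3)*(h - 2)*(h - 2)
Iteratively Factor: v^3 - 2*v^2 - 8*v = (v + 2)*(v^2 - 4*v) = (v - 4)*(v + 2)*(v)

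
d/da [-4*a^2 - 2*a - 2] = -8*a - 2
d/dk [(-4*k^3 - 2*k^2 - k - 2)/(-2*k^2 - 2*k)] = (4*k^4 + 8*k^3 + k^2 - 4*k - 2)/(2*k^2*(k^2 + 2*k + 1))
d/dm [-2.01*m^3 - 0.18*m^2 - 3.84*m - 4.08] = -6.03*m^2 - 0.36*m - 3.84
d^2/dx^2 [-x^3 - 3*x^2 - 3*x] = -6*x - 6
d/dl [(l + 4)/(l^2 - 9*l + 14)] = (l^2 - 9*l - (l + 4)*(2*l - 9) + 14)/(l^2 - 9*l + 14)^2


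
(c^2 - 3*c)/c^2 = (c - 3)/c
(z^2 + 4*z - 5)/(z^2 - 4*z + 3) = (z + 5)/(z - 3)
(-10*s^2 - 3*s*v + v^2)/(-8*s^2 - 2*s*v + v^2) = (5*s - v)/(4*s - v)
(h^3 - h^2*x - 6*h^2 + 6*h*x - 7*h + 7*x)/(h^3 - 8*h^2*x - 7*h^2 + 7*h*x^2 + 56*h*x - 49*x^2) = (-h - 1)/(-h + 7*x)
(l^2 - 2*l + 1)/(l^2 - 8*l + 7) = (l - 1)/(l - 7)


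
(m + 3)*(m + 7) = m^2 + 10*m + 21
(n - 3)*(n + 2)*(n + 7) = n^3 + 6*n^2 - 13*n - 42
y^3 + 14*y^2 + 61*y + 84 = (y + 3)*(y + 4)*(y + 7)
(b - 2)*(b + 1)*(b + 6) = b^3 + 5*b^2 - 8*b - 12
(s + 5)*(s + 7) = s^2 + 12*s + 35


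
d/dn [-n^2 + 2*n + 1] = 2 - 2*n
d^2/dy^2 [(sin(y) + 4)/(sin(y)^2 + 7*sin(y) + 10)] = (-sin(y)^5 - 9*sin(y)^4 - 22*sin(y)^3 + 58*sin(y)^2 + 288*sin(y) + 172)/(sin(y)^2 + 7*sin(y) + 10)^3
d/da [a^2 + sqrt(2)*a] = 2*a + sqrt(2)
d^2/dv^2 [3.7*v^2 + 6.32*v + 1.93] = 7.40000000000000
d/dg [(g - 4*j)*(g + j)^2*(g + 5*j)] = 4*g^3 + 9*g^2*j - 34*g*j^2 - 39*j^3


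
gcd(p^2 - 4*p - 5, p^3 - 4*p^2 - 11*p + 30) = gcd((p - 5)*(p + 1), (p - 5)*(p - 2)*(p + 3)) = p - 5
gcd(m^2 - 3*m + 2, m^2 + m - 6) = m - 2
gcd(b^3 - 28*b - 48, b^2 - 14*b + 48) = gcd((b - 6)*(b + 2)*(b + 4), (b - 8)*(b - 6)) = b - 6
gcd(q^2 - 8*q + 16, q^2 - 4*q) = q - 4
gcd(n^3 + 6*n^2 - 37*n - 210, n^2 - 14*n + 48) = n - 6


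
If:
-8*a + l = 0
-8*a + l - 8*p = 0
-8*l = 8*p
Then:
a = 0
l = 0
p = 0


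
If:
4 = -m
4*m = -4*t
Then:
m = -4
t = 4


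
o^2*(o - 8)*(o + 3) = o^4 - 5*o^3 - 24*o^2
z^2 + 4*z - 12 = (z - 2)*(z + 6)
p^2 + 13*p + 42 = (p + 6)*(p + 7)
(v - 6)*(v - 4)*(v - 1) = v^3 - 11*v^2 + 34*v - 24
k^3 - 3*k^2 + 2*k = k*(k - 2)*(k - 1)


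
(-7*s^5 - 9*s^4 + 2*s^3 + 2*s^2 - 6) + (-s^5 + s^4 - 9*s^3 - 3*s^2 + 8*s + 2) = -8*s^5 - 8*s^4 - 7*s^3 - s^2 + 8*s - 4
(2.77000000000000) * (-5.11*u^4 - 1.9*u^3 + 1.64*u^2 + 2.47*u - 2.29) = -14.1547*u^4 - 5.263*u^3 + 4.5428*u^2 + 6.8419*u - 6.3433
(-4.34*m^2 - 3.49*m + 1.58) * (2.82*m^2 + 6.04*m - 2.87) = -12.2388*m^4 - 36.0554*m^3 - 4.1682*m^2 + 19.5595*m - 4.5346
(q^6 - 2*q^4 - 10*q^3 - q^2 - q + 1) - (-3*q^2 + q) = q^6 - 2*q^4 - 10*q^3 + 2*q^2 - 2*q + 1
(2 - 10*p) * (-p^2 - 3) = 10*p^3 - 2*p^2 + 30*p - 6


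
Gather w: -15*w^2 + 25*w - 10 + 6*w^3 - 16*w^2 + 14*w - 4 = 6*w^3 - 31*w^2 + 39*w - 14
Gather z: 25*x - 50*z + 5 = 25*x - 50*z + 5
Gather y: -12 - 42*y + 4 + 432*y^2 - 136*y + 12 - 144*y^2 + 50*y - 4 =288*y^2 - 128*y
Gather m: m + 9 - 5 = m + 4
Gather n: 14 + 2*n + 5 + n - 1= 3*n + 18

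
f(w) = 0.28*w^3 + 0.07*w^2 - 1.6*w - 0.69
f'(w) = 0.84*w^2 + 0.14*w - 1.6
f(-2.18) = 0.23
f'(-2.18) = 2.09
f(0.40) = -1.30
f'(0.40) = -1.41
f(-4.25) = -14.12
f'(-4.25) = 12.98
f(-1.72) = 0.84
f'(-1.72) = 0.64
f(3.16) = 3.79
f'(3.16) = 7.23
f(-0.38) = -0.09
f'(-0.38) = -1.53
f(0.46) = -1.38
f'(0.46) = -1.36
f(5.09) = 29.90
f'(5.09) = 20.88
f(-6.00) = -49.05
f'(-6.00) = 27.80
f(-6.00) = -49.05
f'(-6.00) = 27.80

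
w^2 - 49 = (w - 7)*(w + 7)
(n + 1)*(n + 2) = n^2 + 3*n + 2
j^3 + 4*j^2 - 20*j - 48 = (j - 4)*(j + 2)*(j + 6)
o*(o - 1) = o^2 - o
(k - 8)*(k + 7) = k^2 - k - 56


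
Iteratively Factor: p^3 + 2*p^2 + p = (p + 1)*(p^2 + p) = p*(p + 1)*(p + 1)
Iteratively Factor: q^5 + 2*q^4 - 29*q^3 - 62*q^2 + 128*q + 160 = (q - 5)*(q^4 + 7*q^3 + 6*q^2 - 32*q - 32) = (q - 5)*(q - 2)*(q^3 + 9*q^2 + 24*q + 16) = (q - 5)*(q - 2)*(q + 1)*(q^2 + 8*q + 16) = (q - 5)*(q - 2)*(q + 1)*(q + 4)*(q + 4)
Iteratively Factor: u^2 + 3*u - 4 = (u + 4)*(u - 1)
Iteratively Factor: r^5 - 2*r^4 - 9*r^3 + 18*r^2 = (r)*(r^4 - 2*r^3 - 9*r^2 + 18*r) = r*(r - 2)*(r^3 - 9*r) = r*(r - 3)*(r - 2)*(r^2 + 3*r) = r^2*(r - 3)*(r - 2)*(r + 3)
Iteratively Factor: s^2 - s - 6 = (s + 2)*(s - 3)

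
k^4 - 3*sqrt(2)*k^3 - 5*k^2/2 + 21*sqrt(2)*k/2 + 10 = (k - 5*sqrt(2)/2)*(k - 2*sqrt(2))*(k + sqrt(2)/2)*(k + sqrt(2))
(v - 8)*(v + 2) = v^2 - 6*v - 16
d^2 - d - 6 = (d - 3)*(d + 2)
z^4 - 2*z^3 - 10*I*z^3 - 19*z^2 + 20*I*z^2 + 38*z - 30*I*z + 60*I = (z - 2)*(z - 6*I)*(z - 5*I)*(z + I)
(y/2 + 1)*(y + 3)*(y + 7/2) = y^3/2 + 17*y^2/4 + 47*y/4 + 21/2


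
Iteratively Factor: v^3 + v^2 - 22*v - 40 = (v + 2)*(v^2 - v - 20) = (v + 2)*(v + 4)*(v - 5)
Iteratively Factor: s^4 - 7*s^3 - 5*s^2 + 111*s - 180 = (s + 4)*(s^3 - 11*s^2 + 39*s - 45) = (s - 5)*(s + 4)*(s^2 - 6*s + 9) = (s - 5)*(s - 3)*(s + 4)*(s - 3)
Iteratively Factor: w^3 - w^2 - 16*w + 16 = (w + 4)*(w^2 - 5*w + 4) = (w - 4)*(w + 4)*(w - 1)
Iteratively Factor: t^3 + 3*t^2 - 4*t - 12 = (t + 3)*(t^2 - 4) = (t + 2)*(t + 3)*(t - 2)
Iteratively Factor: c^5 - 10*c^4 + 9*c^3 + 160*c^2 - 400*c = (c)*(c^4 - 10*c^3 + 9*c^2 + 160*c - 400) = c*(c - 5)*(c^3 - 5*c^2 - 16*c + 80) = c*(c - 5)*(c + 4)*(c^2 - 9*c + 20) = c*(c - 5)^2*(c + 4)*(c - 4)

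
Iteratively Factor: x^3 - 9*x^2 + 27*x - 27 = (x - 3)*(x^2 - 6*x + 9) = (x - 3)^2*(x - 3)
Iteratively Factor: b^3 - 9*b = (b - 3)*(b^2 + 3*b) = b*(b - 3)*(b + 3)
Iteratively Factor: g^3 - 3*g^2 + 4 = (g - 2)*(g^2 - g - 2) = (g - 2)*(g + 1)*(g - 2)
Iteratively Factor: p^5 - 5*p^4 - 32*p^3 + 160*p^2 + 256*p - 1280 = (p - 4)*(p^4 - p^3 - 36*p^2 + 16*p + 320) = (p - 4)*(p + 4)*(p^3 - 5*p^2 - 16*p + 80) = (p - 4)*(p + 4)^2*(p^2 - 9*p + 20) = (p - 5)*(p - 4)*(p + 4)^2*(p - 4)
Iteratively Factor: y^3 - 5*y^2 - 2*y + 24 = (y + 2)*(y^2 - 7*y + 12) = (y - 3)*(y + 2)*(y - 4)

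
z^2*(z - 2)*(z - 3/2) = z^4 - 7*z^3/2 + 3*z^2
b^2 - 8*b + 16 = (b - 4)^2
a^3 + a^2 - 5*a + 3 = (a - 1)^2*(a + 3)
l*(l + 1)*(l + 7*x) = l^3 + 7*l^2*x + l^2 + 7*l*x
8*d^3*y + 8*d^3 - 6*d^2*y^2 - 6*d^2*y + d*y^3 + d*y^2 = (-4*d + y)*(-2*d + y)*(d*y + d)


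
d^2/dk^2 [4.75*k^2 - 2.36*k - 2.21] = 9.50000000000000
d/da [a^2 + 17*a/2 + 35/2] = 2*a + 17/2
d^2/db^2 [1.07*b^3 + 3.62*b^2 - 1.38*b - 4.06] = 6.42*b + 7.24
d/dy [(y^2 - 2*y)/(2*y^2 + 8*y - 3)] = 6*(2*y^2 - y + 1)/(4*y^4 + 32*y^3 + 52*y^2 - 48*y + 9)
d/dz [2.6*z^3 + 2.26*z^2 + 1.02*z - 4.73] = 7.8*z^2 + 4.52*z + 1.02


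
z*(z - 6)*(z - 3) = z^3 - 9*z^2 + 18*z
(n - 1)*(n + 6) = n^2 + 5*n - 6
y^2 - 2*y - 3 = (y - 3)*(y + 1)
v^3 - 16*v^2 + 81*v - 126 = (v - 7)*(v - 6)*(v - 3)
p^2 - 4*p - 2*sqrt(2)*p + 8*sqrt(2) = (p - 4)*(p - 2*sqrt(2))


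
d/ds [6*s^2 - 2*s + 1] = 12*s - 2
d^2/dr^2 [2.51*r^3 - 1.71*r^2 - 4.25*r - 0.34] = 15.06*r - 3.42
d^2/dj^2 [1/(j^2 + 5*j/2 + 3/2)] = 4*(-4*j^2 - 10*j + (4*j + 5)^2 - 6)/(2*j^2 + 5*j + 3)^3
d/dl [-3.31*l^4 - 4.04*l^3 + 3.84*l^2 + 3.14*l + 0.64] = -13.24*l^3 - 12.12*l^2 + 7.68*l + 3.14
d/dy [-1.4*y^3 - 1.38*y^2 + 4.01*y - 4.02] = -4.2*y^2 - 2.76*y + 4.01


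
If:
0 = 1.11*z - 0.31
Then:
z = 0.28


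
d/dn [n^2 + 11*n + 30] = 2*n + 11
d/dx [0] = 0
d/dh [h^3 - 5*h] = 3*h^2 - 5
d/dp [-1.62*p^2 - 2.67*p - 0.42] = -3.24*p - 2.67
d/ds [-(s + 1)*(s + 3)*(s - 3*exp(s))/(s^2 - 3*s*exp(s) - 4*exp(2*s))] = (-(s + 1)*(s + 3)*(s - 3*exp(s))*(3*s*exp(s) - 2*s + 8*exp(2*s) + 3*exp(s)) + (-s^2 + 3*s*exp(s) + 4*exp(2*s))*(-(s + 1)*(s + 3)*(3*exp(s) - 1) + (s + 1)*(s - 3*exp(s)) + (s + 3)*(s - 3*exp(s))))/(-s^2 + 3*s*exp(s) + 4*exp(2*s))^2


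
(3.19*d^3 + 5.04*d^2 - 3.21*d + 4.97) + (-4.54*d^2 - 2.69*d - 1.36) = 3.19*d^3 + 0.5*d^2 - 5.9*d + 3.61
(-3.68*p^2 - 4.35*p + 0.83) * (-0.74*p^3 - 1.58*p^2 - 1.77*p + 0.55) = 2.7232*p^5 + 9.0334*p^4 + 12.7724*p^3 + 4.3641*p^2 - 3.8616*p + 0.4565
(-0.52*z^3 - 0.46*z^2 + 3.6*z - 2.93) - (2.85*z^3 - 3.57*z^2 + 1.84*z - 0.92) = -3.37*z^3 + 3.11*z^2 + 1.76*z - 2.01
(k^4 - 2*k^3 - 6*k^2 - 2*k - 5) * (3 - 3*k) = -3*k^5 + 9*k^4 + 12*k^3 - 12*k^2 + 9*k - 15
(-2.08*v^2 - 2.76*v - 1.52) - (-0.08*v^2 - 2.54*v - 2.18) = -2.0*v^2 - 0.22*v + 0.66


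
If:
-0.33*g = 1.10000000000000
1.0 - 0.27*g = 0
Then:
No Solution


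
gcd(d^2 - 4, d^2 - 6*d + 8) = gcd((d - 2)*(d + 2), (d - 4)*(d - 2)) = d - 2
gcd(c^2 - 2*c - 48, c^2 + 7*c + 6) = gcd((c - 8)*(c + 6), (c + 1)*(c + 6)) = c + 6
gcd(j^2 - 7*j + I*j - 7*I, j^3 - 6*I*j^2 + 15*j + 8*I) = j + I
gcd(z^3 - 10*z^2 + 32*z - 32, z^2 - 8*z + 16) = z^2 - 8*z + 16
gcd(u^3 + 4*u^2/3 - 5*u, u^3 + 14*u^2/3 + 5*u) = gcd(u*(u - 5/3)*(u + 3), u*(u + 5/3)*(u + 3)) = u^2 + 3*u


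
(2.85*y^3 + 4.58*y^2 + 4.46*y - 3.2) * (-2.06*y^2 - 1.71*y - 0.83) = -5.871*y^5 - 14.3083*y^4 - 19.3849*y^3 - 4.836*y^2 + 1.7702*y + 2.656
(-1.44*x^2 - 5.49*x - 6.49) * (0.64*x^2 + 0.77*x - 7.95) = -0.9216*x^4 - 4.6224*x^3 + 3.0671*x^2 + 38.6482*x + 51.5955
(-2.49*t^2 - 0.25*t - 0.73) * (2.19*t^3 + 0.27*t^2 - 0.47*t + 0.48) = -5.4531*t^5 - 1.2198*t^4 - 0.4959*t^3 - 1.2748*t^2 + 0.2231*t - 0.3504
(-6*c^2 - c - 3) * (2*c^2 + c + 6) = -12*c^4 - 8*c^3 - 43*c^2 - 9*c - 18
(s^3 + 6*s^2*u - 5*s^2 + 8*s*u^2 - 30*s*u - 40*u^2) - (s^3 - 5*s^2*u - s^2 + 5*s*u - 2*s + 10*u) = 11*s^2*u - 4*s^2 + 8*s*u^2 - 35*s*u + 2*s - 40*u^2 - 10*u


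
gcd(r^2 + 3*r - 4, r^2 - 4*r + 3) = r - 1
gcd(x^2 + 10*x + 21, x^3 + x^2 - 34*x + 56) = x + 7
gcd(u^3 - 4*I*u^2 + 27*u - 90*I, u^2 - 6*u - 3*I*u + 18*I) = u - 3*I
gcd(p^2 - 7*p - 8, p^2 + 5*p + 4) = p + 1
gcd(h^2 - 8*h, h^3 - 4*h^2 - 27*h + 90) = 1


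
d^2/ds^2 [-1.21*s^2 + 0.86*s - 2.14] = -2.42000000000000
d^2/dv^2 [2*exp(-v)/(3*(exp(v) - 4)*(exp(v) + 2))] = 2*(9*exp(4*v) - 22*exp(3*v) + 48*exp(v) + 64)*exp(-v)/(3*(exp(6*v) - 6*exp(5*v) - 12*exp(4*v) + 88*exp(3*v) + 96*exp(2*v) - 384*exp(v) - 512))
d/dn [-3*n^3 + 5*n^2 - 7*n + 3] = -9*n^2 + 10*n - 7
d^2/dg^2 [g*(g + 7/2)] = 2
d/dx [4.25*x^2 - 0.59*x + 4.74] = 8.5*x - 0.59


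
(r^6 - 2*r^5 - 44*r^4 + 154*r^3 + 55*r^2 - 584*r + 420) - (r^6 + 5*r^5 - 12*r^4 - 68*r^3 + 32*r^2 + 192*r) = -7*r^5 - 32*r^4 + 222*r^3 + 23*r^2 - 776*r + 420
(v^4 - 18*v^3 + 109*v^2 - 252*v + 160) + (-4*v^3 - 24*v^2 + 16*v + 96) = v^4 - 22*v^3 + 85*v^2 - 236*v + 256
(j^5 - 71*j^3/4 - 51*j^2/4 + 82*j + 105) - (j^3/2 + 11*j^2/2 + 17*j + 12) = j^5 - 73*j^3/4 - 73*j^2/4 + 65*j + 93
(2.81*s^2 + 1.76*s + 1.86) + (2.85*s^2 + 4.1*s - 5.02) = 5.66*s^2 + 5.86*s - 3.16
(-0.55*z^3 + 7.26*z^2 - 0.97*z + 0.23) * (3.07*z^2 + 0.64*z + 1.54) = -1.6885*z^5 + 21.9362*z^4 + 0.8215*z^3 + 11.2657*z^2 - 1.3466*z + 0.3542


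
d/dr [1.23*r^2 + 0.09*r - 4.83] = 2.46*r + 0.09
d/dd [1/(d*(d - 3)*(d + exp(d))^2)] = (-2*d*(d - 3)*(exp(d) + 1) - d*(d + exp(d)) - (d - 3)*(d + exp(d)))/(d^2*(d - 3)^2*(d + exp(d))^3)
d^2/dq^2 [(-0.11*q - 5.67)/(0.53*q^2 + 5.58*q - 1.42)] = (-(0.11*q + 5.67)*(1.06*q + 5.58)*(2.12*q + 11.16) + (0.3498*q + 7.2378)*(0.53*q^2 + 5.58*q - 1.42))/(0.53*q^2 + 5.58*q - 1.42)^3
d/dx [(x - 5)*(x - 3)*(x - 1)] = 3*x^2 - 18*x + 23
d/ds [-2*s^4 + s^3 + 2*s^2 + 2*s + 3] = -8*s^3 + 3*s^2 + 4*s + 2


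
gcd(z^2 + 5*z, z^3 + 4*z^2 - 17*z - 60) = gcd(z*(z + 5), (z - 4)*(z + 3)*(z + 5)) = z + 5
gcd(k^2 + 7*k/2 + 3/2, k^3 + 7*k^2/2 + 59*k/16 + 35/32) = k + 1/2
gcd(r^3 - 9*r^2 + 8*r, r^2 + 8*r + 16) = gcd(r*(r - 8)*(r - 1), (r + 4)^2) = 1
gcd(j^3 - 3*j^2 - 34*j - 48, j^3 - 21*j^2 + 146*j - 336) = j - 8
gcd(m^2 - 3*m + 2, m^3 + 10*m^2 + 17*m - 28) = m - 1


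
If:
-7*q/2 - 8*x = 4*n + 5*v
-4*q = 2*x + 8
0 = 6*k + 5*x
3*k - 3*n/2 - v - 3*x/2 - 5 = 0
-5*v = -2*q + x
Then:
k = 370/107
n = 766/107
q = 8/107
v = 92/107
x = -444/107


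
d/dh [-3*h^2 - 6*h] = -6*h - 6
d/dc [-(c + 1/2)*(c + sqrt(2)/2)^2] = (2*c + sqrt(2))*(-6*c - 2 - sqrt(2))/4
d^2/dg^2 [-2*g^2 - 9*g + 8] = -4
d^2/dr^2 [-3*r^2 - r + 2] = -6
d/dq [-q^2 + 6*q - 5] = 6 - 2*q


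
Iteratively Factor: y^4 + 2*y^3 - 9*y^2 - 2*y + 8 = (y - 2)*(y^3 + 4*y^2 - y - 4) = (y - 2)*(y - 1)*(y^2 + 5*y + 4) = (y - 2)*(y - 1)*(y + 4)*(y + 1)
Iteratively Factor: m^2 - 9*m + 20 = (m - 4)*(m - 5)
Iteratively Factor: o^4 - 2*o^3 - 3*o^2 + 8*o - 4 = (o - 1)*(o^3 - o^2 - 4*o + 4) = (o - 1)*(o + 2)*(o^2 - 3*o + 2) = (o - 1)^2*(o + 2)*(o - 2)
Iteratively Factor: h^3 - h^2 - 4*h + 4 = (h - 2)*(h^2 + h - 2) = (h - 2)*(h + 2)*(h - 1)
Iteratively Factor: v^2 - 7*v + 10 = (v - 2)*(v - 5)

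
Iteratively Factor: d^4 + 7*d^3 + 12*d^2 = (d)*(d^3 + 7*d^2 + 12*d) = d^2*(d^2 + 7*d + 12) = d^2*(d + 4)*(d + 3)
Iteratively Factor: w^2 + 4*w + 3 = (w + 3)*(w + 1)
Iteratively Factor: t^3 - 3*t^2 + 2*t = (t - 2)*(t^2 - t) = t*(t - 2)*(t - 1)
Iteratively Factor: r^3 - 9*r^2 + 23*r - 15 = (r - 5)*(r^2 - 4*r + 3) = (r - 5)*(r - 1)*(r - 3)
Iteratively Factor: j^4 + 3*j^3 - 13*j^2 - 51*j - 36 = (j + 3)*(j^3 - 13*j - 12) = (j + 1)*(j + 3)*(j^2 - j - 12) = (j + 1)*(j + 3)^2*(j - 4)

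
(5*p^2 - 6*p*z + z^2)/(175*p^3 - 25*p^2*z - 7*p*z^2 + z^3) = (-p + z)/(-35*p^2 - 2*p*z + z^2)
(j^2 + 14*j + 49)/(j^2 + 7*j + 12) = (j^2 + 14*j + 49)/(j^2 + 7*j + 12)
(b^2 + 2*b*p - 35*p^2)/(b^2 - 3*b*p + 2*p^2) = (b^2 + 2*b*p - 35*p^2)/(b^2 - 3*b*p + 2*p^2)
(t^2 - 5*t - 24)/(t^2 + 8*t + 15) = (t - 8)/(t + 5)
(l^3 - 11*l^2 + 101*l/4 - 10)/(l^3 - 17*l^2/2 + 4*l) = (l - 5/2)/l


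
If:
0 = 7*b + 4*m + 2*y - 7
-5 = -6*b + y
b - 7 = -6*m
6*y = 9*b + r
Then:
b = 37/55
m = 58/55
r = -651/55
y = -53/55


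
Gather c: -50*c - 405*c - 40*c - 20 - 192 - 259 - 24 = -495*c - 495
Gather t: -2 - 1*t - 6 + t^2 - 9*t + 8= t^2 - 10*t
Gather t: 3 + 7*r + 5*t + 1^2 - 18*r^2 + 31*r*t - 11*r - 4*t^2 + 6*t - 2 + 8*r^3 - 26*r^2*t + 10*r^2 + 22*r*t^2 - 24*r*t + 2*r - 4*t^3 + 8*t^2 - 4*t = 8*r^3 - 8*r^2 - 2*r - 4*t^3 + t^2*(22*r + 4) + t*(-26*r^2 + 7*r + 7) + 2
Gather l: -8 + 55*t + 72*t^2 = 72*t^2 + 55*t - 8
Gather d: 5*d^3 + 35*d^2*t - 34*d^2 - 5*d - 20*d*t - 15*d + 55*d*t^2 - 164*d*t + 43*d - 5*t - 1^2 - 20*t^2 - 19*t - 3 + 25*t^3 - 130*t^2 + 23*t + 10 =5*d^3 + d^2*(35*t - 34) + d*(55*t^2 - 184*t + 23) + 25*t^3 - 150*t^2 - t + 6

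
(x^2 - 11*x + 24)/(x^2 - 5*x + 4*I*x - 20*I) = (x^2 - 11*x + 24)/(x^2 + x*(-5 + 4*I) - 20*I)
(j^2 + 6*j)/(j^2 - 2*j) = (j + 6)/(j - 2)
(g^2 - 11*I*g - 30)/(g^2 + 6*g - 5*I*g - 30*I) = (g - 6*I)/(g + 6)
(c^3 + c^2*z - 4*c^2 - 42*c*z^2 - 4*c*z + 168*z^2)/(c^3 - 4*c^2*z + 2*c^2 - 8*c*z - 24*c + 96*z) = (-c^2 - c*z + 42*z^2)/(-c^2 + 4*c*z - 6*c + 24*z)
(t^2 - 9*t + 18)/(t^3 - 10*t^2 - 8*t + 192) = (t - 3)/(t^2 - 4*t - 32)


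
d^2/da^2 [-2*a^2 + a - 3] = -4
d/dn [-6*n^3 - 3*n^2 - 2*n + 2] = -18*n^2 - 6*n - 2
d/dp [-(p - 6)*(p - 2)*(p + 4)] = -3*p^2 + 8*p + 20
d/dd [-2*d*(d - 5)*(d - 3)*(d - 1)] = -8*d^3 + 54*d^2 - 92*d + 30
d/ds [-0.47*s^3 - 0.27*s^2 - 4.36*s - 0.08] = -1.41*s^2 - 0.54*s - 4.36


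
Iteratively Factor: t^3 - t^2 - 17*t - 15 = (t + 1)*(t^2 - 2*t - 15) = (t + 1)*(t + 3)*(t - 5)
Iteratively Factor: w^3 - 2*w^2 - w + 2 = (w - 1)*(w^2 - w - 2) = (w - 1)*(w + 1)*(w - 2)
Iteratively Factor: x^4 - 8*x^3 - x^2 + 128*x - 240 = (x - 4)*(x^3 - 4*x^2 - 17*x + 60) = (x - 4)*(x + 4)*(x^2 - 8*x + 15) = (x - 5)*(x - 4)*(x + 4)*(x - 3)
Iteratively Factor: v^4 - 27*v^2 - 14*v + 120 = (v - 2)*(v^3 + 2*v^2 - 23*v - 60) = (v - 2)*(v + 3)*(v^2 - v - 20) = (v - 5)*(v - 2)*(v + 3)*(v + 4)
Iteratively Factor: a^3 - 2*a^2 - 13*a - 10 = (a - 5)*(a^2 + 3*a + 2) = (a - 5)*(a + 1)*(a + 2)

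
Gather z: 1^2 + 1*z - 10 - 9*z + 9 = -8*z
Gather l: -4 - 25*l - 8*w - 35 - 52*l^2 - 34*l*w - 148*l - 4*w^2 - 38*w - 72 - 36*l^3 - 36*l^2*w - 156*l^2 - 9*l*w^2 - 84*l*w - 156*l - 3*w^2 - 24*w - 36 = -36*l^3 + l^2*(-36*w - 208) + l*(-9*w^2 - 118*w - 329) - 7*w^2 - 70*w - 147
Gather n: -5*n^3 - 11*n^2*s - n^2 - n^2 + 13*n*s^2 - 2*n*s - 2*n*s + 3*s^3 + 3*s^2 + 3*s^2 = -5*n^3 + n^2*(-11*s - 2) + n*(13*s^2 - 4*s) + 3*s^3 + 6*s^2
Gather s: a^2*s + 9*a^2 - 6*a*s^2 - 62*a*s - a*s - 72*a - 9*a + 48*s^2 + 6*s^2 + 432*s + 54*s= 9*a^2 - 81*a + s^2*(54 - 6*a) + s*(a^2 - 63*a + 486)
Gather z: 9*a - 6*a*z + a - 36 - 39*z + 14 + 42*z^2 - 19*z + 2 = 10*a + 42*z^2 + z*(-6*a - 58) - 20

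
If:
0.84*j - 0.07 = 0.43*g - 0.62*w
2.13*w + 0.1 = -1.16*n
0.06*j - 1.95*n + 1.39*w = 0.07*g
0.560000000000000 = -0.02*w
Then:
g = -3506.71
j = -1774.35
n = 51.33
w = -28.00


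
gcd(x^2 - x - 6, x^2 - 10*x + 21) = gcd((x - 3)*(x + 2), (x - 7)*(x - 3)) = x - 3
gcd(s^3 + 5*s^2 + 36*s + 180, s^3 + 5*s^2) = s + 5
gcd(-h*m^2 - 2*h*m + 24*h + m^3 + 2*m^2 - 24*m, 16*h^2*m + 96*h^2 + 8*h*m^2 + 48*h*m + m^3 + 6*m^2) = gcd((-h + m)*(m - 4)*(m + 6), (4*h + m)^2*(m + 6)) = m + 6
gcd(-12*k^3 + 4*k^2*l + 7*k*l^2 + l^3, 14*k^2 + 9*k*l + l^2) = 2*k + l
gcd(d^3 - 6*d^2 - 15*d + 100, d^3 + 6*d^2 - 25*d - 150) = d - 5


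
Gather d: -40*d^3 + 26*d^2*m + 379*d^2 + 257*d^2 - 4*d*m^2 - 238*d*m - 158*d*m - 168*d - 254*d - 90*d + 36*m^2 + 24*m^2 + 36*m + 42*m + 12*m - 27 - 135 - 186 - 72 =-40*d^3 + d^2*(26*m + 636) + d*(-4*m^2 - 396*m - 512) + 60*m^2 + 90*m - 420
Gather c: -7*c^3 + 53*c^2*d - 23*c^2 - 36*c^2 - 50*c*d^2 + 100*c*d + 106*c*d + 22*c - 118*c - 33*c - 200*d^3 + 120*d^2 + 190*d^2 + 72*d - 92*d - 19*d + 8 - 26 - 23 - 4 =-7*c^3 + c^2*(53*d - 59) + c*(-50*d^2 + 206*d - 129) - 200*d^3 + 310*d^2 - 39*d - 45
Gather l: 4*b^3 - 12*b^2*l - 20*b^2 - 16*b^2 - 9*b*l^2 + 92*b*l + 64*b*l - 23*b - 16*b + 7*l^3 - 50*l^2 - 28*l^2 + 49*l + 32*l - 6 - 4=4*b^3 - 36*b^2 - 39*b + 7*l^3 + l^2*(-9*b - 78) + l*(-12*b^2 + 156*b + 81) - 10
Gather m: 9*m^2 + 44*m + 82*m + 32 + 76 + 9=9*m^2 + 126*m + 117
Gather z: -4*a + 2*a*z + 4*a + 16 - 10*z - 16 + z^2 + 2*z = z^2 + z*(2*a - 8)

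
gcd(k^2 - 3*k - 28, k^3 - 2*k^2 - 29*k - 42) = k - 7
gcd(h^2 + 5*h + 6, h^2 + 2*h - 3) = h + 3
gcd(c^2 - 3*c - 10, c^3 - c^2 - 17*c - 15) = c - 5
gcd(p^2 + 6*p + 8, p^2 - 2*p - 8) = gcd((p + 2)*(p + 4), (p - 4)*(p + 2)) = p + 2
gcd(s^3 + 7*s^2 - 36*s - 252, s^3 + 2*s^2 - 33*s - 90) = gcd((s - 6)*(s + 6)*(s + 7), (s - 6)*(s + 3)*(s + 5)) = s - 6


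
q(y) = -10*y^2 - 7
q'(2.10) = -42.00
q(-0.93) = -15.65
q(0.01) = -7.00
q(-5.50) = -309.50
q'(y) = -20*y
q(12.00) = -1447.00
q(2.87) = -89.37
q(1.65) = -34.22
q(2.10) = -51.10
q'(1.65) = -33.00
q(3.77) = -149.13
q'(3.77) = -75.40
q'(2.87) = -57.40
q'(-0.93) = 18.60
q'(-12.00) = 240.00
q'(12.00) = -240.00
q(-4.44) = -204.14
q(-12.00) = -1447.00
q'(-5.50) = 110.00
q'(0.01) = -0.20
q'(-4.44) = 88.80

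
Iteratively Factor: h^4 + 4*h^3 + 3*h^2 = (h + 1)*(h^3 + 3*h^2) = h*(h + 1)*(h^2 + 3*h) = h^2*(h + 1)*(h + 3)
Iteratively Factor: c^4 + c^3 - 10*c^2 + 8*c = (c - 2)*(c^3 + 3*c^2 - 4*c) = (c - 2)*(c + 4)*(c^2 - c) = (c - 2)*(c - 1)*(c + 4)*(c)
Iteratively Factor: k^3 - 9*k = (k + 3)*(k^2 - 3*k) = k*(k + 3)*(k - 3)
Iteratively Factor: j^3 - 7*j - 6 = (j - 3)*(j^2 + 3*j + 2) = (j - 3)*(j + 1)*(j + 2)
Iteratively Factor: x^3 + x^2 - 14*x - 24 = (x + 3)*(x^2 - 2*x - 8) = (x + 2)*(x + 3)*(x - 4)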